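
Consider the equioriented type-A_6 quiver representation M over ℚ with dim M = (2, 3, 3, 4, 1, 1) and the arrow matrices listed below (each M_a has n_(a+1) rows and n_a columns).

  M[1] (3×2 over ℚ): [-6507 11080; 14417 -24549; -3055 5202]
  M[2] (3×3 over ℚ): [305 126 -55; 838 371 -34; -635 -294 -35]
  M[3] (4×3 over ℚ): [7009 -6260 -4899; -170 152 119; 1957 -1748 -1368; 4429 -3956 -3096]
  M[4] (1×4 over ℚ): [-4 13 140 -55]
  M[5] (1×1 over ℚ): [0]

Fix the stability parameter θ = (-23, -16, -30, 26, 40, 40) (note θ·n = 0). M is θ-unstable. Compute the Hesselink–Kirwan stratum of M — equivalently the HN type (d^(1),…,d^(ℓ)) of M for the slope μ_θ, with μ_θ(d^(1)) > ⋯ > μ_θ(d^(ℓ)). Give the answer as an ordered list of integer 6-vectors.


Interval decomposition of M: I[1,2], I[1,3], I[2,5], I[3,4], I[4,4]^2, I[6,6].
HN type (ℓ=5): μ^(1)=40; μ^(2)=26; μ^(3)=-16; μ^(4)=-23; μ^(5)=-30

((0, 0, 0, 0, 1, 1); (0, 0, 0, 4, 0, 0); (0, 1, 0, 0, 0, 0); (2, 2, 2, 0, 0, 0); (0, 0, 1, 0, 0, 0))


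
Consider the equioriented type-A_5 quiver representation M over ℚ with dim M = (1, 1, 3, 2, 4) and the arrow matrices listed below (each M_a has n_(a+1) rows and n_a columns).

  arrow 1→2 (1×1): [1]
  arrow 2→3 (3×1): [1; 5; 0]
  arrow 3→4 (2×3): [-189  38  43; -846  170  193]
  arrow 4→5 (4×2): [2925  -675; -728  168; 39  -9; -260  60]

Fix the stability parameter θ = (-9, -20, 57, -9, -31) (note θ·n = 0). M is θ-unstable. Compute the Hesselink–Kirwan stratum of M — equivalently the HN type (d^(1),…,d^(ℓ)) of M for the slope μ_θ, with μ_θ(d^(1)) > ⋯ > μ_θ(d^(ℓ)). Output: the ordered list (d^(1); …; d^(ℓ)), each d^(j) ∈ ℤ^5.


Via rank(M_{q-1}∘⋯∘M_p): M ≅ I[1,5], I[3,3], I[3,4], I[5,5]^3.
μ_θ-semistable layers: μ^(1)=57; μ^(2)=24; μ^(3)=17/3; μ^(4)=-29/2; μ^(5)=-31

((0, 0, 1, 0, 0); (0, 0, 1, 1, 0); (0, 0, 1, 1, 1); (1, 1, 0, 0, 0); (0, 0, 0, 0, 3))


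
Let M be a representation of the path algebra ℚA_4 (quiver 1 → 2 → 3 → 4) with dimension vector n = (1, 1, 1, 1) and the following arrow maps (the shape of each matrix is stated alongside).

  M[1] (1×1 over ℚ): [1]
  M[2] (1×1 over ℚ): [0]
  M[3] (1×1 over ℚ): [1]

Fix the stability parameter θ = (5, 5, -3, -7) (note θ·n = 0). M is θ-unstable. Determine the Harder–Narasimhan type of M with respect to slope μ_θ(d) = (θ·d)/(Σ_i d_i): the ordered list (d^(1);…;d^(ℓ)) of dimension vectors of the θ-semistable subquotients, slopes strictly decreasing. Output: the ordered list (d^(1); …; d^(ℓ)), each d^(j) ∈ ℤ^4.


Interval decomposition of M: I[1,2], I[3,4].
HN type (ℓ=2): μ^(1)=5; μ^(2)=-5

((1, 1, 0, 0); (0, 0, 1, 1))


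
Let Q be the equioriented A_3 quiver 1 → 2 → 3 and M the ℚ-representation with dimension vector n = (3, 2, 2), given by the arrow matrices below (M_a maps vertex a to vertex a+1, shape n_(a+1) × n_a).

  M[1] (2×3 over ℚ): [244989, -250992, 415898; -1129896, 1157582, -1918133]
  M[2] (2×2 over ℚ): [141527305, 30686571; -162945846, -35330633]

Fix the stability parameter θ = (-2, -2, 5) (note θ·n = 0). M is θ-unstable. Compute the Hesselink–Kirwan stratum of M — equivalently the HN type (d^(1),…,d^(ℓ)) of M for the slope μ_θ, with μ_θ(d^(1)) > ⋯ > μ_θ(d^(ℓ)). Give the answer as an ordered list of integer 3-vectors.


Barcode: M ≅ I[1,1], I[1,3]^2. HN layers by μ_θ (2 steps, strictly decreasing):
  μ^(1)=5; μ^(2)=-2

((0, 0, 2); (3, 2, 0))


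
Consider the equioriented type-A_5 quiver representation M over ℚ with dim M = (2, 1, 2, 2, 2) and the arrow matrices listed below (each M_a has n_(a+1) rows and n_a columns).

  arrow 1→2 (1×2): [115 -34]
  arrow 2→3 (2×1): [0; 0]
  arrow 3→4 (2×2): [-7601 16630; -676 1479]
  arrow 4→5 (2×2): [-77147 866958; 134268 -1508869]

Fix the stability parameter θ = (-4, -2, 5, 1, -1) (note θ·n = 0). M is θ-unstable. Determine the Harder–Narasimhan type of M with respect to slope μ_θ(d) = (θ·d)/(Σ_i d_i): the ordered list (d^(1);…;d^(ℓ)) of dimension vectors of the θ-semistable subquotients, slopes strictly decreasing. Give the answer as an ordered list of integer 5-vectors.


Via rank(M_{q-1}∘⋯∘M_p): M ≅ I[1,1], I[1,2], I[3,5]^2.
μ_θ-semistable layers: μ^(1)=5/3; μ^(2)=-2; μ^(3)=-4

((0, 0, 2, 2, 2); (0, 1, 0, 0, 0); (2, 0, 0, 0, 0))


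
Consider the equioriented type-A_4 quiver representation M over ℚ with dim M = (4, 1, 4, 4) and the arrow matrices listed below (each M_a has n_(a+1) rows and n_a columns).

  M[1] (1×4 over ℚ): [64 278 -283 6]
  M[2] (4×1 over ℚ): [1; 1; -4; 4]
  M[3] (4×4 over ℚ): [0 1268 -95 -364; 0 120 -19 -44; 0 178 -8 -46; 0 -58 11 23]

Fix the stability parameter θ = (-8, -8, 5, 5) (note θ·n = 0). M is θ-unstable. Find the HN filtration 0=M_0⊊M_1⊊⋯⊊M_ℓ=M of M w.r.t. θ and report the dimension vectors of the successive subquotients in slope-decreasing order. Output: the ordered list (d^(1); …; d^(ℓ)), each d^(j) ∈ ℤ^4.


Via rank(M_{q-1}∘⋯∘M_p): M ≅ I[1,1]^3, I[1,4], I[3,3], I[3,4]^2, I[4,4].
μ_θ-semistable layers: μ^(1)=5; μ^(2)=-8

((0, 0, 4, 4); (4, 1, 0, 0))


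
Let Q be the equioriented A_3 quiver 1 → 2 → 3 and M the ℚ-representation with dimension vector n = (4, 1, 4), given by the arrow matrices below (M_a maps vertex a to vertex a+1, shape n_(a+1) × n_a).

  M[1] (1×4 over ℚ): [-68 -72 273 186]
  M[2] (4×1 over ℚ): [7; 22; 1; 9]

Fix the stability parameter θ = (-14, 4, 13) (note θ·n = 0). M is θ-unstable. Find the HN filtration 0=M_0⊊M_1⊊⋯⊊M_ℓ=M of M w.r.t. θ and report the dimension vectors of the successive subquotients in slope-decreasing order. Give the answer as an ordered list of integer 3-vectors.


Via rank(M_{q-1}∘⋯∘M_p): M ≅ I[1,1]^3, I[1,3], I[3,3]^3.
μ_θ-semistable layers: μ^(1)=13; μ^(2)=4; μ^(3)=-14

((0, 0, 4); (0, 1, 0); (4, 0, 0))


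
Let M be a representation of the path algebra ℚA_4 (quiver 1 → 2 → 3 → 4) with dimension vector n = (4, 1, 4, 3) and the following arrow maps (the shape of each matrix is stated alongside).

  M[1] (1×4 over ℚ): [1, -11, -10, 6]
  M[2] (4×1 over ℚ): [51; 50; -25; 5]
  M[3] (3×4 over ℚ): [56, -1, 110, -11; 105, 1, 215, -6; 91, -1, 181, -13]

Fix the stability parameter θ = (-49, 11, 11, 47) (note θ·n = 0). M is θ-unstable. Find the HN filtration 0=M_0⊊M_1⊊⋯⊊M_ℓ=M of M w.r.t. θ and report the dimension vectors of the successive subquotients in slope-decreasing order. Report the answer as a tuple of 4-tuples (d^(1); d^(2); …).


Barcode: M ≅ I[1,1]^3, I[1,4], I[3,3], I[3,4]^2. HN layers by μ_θ (3 steps, strictly decreasing):
  μ^(1)=47; μ^(2)=11; μ^(3)=-49

((0, 0, 0, 3); (0, 1, 4, 0); (4, 0, 0, 0))


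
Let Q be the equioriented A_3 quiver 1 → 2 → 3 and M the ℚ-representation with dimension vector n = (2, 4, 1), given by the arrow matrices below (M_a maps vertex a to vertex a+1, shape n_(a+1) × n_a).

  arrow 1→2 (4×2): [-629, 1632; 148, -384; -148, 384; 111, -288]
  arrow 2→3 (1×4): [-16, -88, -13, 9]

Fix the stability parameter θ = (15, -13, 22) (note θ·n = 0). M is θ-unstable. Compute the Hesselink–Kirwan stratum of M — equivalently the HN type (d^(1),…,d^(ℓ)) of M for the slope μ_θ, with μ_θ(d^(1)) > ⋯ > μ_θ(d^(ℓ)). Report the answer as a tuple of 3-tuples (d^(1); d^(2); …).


Via rank(M_{q-1}∘⋯∘M_p): M ≅ I[1,1], I[1,3], I[2,2]^3.
μ_θ-semistable layers: μ^(1)=22; μ^(2)=15; μ^(3)=1; μ^(4)=-13

((0, 0, 1); (1, 0, 0); (1, 1, 0); (0, 3, 0))


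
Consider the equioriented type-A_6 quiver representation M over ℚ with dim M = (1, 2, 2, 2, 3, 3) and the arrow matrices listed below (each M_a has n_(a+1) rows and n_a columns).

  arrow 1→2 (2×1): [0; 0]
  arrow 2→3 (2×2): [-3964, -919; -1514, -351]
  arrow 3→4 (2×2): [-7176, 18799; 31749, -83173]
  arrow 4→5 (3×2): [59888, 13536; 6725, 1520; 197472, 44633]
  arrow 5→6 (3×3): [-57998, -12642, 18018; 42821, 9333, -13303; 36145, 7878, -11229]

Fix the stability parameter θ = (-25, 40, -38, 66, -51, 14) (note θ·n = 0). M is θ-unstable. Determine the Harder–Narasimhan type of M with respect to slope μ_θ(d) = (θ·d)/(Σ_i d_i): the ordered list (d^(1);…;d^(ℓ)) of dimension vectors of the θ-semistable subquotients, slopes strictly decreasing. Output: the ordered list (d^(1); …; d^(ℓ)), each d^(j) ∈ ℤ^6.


Barcode: M ≅ I[1,1], I[2,6]^2, I[5,5], I[6,6]. HN layers by μ_θ (5 steps, strictly decreasing):
  μ^(1)=14; μ^(2)=15/2; μ^(3)=1; μ^(4)=-25; μ^(5)=-51

((0, 0, 0, 0, 0, 3); (0, 0, 0, 2, 2, 0); (0, 2, 2, 0, 0, 0); (1, 0, 0, 0, 0, 0); (0, 0, 0, 0, 1, 0))


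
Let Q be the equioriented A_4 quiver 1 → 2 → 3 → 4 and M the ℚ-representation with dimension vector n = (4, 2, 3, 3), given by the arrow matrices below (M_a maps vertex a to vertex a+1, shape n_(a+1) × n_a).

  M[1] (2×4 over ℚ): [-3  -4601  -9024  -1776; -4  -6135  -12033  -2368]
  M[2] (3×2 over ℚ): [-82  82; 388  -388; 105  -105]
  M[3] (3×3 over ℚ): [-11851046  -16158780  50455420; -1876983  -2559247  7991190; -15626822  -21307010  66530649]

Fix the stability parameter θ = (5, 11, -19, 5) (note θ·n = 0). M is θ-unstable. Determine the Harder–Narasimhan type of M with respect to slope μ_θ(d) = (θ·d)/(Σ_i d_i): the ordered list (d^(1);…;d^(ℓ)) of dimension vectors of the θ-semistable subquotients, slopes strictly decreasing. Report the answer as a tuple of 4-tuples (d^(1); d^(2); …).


Interval decomposition of M: I[1,1]^2, I[1,2], I[1,4], I[3,4]^2.
HN type (ℓ=4): μ^(1)=11; μ^(2)=5; μ^(3)=-1; μ^(4)=-19

((0, 1, 0, 0); (3, 0, 0, 3); (1, 1, 1, 0); (0, 0, 2, 0))


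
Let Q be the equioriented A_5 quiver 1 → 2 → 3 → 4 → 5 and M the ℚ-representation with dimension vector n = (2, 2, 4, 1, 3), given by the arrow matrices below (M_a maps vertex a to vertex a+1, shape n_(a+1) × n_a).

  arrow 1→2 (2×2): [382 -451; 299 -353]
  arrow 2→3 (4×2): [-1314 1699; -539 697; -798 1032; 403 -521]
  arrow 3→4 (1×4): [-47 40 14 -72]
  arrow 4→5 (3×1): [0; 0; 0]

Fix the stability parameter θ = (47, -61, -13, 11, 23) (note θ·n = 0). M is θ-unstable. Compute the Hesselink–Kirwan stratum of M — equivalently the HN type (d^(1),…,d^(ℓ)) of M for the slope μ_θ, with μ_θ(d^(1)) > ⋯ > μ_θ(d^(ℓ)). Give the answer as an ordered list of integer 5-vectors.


Via rank(M_{q-1}∘⋯∘M_p): M ≅ I[1,3], I[1,4], I[3,3]^2, I[5,5]^3.
μ_θ-semistable layers: μ^(1)=23; μ^(2)=11; μ^(3)=-9; μ^(4)=-13

((0, 0, 0, 0, 3); (0, 0, 0, 1, 0); (2, 2, 2, 0, 0); (0, 0, 2, 0, 0))


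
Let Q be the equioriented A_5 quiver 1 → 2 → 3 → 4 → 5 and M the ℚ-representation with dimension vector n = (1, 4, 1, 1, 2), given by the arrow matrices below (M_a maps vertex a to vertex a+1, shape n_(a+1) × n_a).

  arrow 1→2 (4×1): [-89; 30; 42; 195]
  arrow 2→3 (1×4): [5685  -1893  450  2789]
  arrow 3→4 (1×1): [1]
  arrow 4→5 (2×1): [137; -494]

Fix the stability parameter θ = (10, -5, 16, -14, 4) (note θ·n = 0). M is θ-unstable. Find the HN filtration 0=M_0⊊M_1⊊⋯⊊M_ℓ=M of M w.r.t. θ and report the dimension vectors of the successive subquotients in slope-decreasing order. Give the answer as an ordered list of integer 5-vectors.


Interval decomposition of M: I[1,2], I[2,2]^2, I[2,5], I[5,5].
HN type (ℓ=4): μ^(1)=4; μ^(2)=5/2; μ^(3)=1; μ^(4)=-5

((0, 0, 0, 0, 2); (1, 1, 0, 0, 0); (0, 0, 1, 1, 0); (0, 3, 0, 0, 0))


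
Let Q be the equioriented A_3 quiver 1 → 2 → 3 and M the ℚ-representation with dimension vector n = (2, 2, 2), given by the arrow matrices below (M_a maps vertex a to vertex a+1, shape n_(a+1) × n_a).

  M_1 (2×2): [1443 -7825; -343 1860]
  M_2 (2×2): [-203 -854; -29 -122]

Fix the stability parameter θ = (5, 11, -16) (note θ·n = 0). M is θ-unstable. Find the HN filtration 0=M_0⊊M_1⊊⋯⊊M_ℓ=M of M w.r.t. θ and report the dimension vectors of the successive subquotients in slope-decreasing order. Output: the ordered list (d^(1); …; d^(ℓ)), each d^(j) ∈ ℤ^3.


Barcode: M ≅ I[1,2], I[1,3], I[3,3]. HN layers by μ_θ (4 steps, strictly decreasing):
  μ^(1)=11; μ^(2)=5; μ^(3)=0; μ^(4)=-16

((0, 1, 0); (1, 0, 0); (1, 1, 1); (0, 0, 1))


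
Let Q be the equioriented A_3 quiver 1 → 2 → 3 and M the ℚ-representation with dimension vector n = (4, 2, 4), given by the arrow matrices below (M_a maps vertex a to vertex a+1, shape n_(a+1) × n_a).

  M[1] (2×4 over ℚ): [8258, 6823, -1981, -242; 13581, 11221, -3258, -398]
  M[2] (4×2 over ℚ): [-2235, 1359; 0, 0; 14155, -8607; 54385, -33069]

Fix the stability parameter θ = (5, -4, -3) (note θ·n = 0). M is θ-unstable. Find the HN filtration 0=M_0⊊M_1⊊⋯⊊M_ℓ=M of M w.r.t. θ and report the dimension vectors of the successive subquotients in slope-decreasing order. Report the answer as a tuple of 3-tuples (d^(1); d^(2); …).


Via rank(M_{q-1}∘⋯∘M_p): M ≅ I[1,1]^2, I[1,2], I[1,3], I[3,3]^3.
μ_θ-semistable layers: μ^(1)=5; μ^(2)=1/2; μ^(3)=-2/3; μ^(4)=-3

((2, 0, 0); (1, 1, 0); (1, 1, 1); (0, 0, 3))


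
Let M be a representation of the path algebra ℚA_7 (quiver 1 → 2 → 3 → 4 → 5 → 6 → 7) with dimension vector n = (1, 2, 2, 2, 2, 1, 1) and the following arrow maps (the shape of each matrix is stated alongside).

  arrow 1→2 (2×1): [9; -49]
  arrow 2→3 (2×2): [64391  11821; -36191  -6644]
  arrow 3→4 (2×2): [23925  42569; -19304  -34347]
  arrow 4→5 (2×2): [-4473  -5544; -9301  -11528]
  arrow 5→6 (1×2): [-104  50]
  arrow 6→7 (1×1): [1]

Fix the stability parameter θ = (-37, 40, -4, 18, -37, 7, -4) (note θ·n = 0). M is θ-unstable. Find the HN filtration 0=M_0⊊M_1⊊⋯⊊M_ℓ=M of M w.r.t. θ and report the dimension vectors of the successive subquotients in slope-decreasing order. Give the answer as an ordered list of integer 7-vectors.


Barcode: M ≅ I[1,7], I[2,4], I[5,5]. HN layers by μ_θ (3 steps, strictly decreasing):
  μ^(1)=18; μ^(2)=10/3; μ^(3)=-37

((0, 1, 1, 1, 0, 0, 0); (0, 1, 1, 1, 1, 1, 1); (1, 0, 0, 0, 1, 0, 0))


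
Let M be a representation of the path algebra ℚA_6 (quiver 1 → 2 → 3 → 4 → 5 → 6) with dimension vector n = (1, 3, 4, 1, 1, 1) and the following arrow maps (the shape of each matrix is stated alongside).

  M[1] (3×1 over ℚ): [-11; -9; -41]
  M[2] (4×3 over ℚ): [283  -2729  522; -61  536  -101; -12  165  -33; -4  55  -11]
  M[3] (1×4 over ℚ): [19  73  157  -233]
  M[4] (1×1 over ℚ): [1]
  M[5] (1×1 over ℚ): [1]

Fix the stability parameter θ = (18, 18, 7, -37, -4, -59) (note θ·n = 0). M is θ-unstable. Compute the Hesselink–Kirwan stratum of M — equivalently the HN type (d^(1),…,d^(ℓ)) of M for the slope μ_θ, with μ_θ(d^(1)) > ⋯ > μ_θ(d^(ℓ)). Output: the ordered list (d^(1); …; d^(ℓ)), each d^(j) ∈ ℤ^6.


Barcode: M ≅ I[1,6], I[2,3]^2, I[3,3]. HN layers by μ_θ (3 steps, strictly decreasing):
  μ^(1)=25/2; μ^(2)=7; μ^(3)=-19/2

((0, 2, 2, 0, 0, 0); (0, 0, 1, 0, 0, 0); (1, 1, 1, 1, 1, 1))


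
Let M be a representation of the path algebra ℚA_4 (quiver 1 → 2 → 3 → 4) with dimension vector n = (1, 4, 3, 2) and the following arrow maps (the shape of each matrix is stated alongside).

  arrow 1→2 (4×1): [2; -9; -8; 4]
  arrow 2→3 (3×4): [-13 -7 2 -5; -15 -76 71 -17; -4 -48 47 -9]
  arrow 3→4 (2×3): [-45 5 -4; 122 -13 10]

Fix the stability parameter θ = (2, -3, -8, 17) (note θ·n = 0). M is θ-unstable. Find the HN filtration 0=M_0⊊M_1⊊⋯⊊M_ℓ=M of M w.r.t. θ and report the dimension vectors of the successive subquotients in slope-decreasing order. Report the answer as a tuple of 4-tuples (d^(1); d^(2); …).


Interval decomposition of M: I[1,4], I[2,2], I[2,3], I[2,4].
HN type (ℓ=3): μ^(1)=17; μ^(2)=-3; μ^(3)=-11/2

((0, 0, 0, 2); (1, 2, 1, 0); (0, 2, 2, 0))


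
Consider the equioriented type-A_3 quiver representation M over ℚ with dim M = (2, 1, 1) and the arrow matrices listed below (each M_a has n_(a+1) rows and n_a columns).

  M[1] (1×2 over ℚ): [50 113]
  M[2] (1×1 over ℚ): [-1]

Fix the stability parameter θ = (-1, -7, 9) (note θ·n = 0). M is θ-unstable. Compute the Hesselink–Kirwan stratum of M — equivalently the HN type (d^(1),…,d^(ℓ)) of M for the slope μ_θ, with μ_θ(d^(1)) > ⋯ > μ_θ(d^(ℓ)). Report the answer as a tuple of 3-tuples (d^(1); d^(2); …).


Interval decomposition of M: I[1,1], I[1,3].
HN type (ℓ=3): μ^(1)=9; μ^(2)=-1; μ^(3)=-4

((0, 0, 1); (1, 0, 0); (1, 1, 0))


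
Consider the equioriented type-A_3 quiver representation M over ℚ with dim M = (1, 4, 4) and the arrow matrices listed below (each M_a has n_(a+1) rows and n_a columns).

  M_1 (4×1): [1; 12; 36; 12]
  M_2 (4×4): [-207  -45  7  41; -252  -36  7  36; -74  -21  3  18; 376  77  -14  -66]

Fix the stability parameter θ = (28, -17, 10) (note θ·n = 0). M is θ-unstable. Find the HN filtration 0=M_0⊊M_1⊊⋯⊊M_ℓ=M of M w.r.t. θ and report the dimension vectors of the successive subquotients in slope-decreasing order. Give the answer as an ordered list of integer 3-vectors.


Via rank(M_{q-1}∘⋯∘M_p): M ≅ I[1,3], I[2,3]^3.
μ_θ-semistable layers: μ^(1)=10; μ^(2)=11/2; μ^(3)=-17

((0, 0, 4); (1, 1, 0); (0, 3, 0))


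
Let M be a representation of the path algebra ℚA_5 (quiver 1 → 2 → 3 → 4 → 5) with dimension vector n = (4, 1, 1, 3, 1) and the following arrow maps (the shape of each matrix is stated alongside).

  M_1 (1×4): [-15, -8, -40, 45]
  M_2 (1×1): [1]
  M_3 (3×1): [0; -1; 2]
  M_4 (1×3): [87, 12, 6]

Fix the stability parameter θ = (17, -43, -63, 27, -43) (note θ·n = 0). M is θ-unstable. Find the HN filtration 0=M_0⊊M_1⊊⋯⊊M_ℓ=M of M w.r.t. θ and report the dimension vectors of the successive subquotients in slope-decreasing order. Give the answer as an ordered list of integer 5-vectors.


Interval decomposition of M: I[1,1]^3, I[1,4], I[4,4], I[4,5].
HN type (ℓ=4): μ^(1)=27; μ^(2)=17; μ^(3)=-8; μ^(4)=-89/3

((0, 0, 0, 2, 0); (3, 0, 0, 0, 0); (0, 0, 0, 1, 1); (1, 1, 1, 0, 0))


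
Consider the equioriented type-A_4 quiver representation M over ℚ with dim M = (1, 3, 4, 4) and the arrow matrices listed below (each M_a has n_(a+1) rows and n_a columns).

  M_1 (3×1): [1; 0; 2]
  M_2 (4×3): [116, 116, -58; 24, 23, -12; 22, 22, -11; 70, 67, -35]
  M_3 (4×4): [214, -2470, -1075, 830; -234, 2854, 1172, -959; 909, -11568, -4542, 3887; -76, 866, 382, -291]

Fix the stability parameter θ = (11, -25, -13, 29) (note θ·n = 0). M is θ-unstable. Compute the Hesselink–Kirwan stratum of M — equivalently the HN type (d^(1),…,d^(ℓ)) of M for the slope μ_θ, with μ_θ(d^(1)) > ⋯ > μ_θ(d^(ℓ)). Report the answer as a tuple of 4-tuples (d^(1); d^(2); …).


Interval decomposition of M: I[1,2], I[2,4]^2, I[3,4]^2.
HN type (ℓ=4): μ^(1)=29; μ^(2)=-7; μ^(3)=-13; μ^(4)=-25

((0, 0, 0, 4); (1, 1, 0, 0); (0, 0, 4, 0); (0, 2, 0, 0))


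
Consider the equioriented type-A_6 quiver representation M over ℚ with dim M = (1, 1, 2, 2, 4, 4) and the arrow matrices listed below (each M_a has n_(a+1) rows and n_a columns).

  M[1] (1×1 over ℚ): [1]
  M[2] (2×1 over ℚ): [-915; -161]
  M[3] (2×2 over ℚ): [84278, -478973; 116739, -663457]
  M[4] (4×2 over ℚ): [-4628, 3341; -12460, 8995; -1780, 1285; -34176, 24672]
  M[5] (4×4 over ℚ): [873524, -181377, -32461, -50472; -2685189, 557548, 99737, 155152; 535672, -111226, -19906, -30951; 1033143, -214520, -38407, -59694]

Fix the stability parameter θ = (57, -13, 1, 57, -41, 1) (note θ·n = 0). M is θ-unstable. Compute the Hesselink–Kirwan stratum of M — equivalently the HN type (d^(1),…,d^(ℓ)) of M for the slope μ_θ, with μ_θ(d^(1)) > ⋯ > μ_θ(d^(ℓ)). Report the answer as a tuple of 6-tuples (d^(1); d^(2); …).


Interval decomposition of M: I[1,5], I[3,4], I[5,6]^3, I[6,6].
HN type (ℓ=4): μ^(1)=57; μ^(2)=61/5; μ^(3)=1; μ^(4)=-41

((0, 0, 0, 1, 0, 0); (1, 1, 1, 1, 1, 0); (0, 0, 1, 0, 0, 4); (0, 0, 0, 0, 3, 0))


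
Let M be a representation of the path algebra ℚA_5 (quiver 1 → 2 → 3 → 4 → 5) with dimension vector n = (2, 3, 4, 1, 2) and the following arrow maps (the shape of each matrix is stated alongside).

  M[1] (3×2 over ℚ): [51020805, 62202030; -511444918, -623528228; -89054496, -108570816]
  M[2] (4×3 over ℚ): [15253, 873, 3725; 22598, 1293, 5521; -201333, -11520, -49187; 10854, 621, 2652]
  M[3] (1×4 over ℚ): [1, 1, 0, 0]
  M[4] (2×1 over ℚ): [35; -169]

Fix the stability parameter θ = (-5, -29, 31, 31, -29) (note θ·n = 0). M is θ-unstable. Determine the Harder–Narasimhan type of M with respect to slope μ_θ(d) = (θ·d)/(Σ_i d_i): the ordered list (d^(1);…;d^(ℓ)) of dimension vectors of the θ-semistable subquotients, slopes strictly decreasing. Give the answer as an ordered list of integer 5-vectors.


Via rank(M_{q-1}∘⋯∘M_p): M ≅ I[1,1], I[1,5], I[2,3]^2, I[3,3], I[5,5].
μ_θ-semistable layers: μ^(1)=31; μ^(2)=11; μ^(3)=-5; μ^(4)=-17; μ^(5)=-29

((0, 0, 3, 0, 0); (0, 0, 1, 1, 1); (1, 0, 0, 0, 0); (1, 1, 0, 0, 0); (0, 2, 0, 0, 1))


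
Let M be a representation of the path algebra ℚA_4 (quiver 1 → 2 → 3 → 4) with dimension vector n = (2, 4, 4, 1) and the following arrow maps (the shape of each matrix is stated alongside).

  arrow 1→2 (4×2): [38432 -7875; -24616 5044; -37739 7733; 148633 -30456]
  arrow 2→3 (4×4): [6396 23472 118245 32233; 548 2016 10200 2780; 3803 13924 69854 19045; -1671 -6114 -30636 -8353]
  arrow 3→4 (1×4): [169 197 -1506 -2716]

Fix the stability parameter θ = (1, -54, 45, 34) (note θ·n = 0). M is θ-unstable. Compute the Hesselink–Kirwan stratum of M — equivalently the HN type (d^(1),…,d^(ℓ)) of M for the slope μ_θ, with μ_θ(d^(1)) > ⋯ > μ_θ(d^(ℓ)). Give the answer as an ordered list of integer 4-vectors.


Barcode: M ≅ I[1,3], I[1,4], I[2,2], I[2,3], I[3,3]. HN layers by μ_θ (4 steps, strictly decreasing):
  μ^(1)=45; μ^(2)=79/2; μ^(3)=-53/2; μ^(4)=-54

((0, 0, 3, 0); (0, 0, 1, 1); (2, 2, 0, 0); (0, 2, 0, 0))


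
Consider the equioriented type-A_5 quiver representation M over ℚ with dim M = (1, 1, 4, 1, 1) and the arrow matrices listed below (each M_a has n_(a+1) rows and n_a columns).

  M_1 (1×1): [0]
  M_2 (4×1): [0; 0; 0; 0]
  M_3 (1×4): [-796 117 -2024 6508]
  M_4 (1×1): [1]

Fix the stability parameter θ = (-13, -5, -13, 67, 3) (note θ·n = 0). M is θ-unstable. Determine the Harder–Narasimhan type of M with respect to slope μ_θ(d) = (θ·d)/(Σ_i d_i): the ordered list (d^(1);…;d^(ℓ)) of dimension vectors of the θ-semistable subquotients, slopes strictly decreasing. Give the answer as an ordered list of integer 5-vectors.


Via rank(M_{q-1}∘⋯∘M_p): M ≅ I[1,1], I[2,2], I[3,3]^3, I[3,5].
μ_θ-semistable layers: μ^(1)=35; μ^(2)=-5; μ^(3)=-13

((0, 0, 0, 1, 1); (0, 1, 0, 0, 0); (1, 0, 4, 0, 0))


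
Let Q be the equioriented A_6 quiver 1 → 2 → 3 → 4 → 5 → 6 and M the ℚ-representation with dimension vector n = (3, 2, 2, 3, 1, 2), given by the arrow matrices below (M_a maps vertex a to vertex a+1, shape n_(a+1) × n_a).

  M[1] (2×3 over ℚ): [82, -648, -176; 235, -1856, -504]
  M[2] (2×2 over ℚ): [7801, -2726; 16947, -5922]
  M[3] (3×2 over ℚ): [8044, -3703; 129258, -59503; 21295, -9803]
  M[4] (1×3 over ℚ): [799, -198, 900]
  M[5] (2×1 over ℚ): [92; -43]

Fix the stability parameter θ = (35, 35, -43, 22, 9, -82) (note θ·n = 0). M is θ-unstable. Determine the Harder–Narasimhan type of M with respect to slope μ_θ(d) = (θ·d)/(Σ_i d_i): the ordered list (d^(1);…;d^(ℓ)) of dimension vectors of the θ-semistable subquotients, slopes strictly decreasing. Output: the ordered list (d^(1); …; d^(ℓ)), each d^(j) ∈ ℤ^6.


Via rank(M_{q-1}∘⋯∘M_p): M ≅ I[1,1], I[1,2], I[1,6], I[3,4], I[4,4], I[6,6].
μ_θ-semistable layers: μ^(1)=35; μ^(2)=22; μ^(3)=-4; μ^(4)=-43; μ^(5)=-82

((2, 1, 0, 0, 0, 0); (0, 0, 0, 2, 0, 0); (1, 1, 1, 1, 1, 1); (0, 0, 1, 0, 0, 0); (0, 0, 0, 0, 0, 1))


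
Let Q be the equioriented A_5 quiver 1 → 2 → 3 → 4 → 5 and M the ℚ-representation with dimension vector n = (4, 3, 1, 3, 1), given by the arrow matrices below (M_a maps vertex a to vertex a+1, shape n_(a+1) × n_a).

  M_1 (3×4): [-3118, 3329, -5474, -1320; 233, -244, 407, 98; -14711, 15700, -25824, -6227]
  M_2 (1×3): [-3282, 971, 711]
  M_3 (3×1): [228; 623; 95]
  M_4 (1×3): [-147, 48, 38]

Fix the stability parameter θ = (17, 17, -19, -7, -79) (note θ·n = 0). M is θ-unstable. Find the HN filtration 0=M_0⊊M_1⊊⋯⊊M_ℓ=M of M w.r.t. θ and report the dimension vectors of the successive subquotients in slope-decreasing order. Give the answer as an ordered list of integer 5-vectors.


Via rank(M_{q-1}∘⋯∘M_p): M ≅ I[1,1], I[1,2]^2, I[1,5], I[4,4]^2.
μ_θ-semistable layers: μ^(1)=17; μ^(2)=-7; μ^(3)=-71/5

((3, 2, 0, 0, 0); (0, 0, 0, 2, 0); (1, 1, 1, 1, 1))


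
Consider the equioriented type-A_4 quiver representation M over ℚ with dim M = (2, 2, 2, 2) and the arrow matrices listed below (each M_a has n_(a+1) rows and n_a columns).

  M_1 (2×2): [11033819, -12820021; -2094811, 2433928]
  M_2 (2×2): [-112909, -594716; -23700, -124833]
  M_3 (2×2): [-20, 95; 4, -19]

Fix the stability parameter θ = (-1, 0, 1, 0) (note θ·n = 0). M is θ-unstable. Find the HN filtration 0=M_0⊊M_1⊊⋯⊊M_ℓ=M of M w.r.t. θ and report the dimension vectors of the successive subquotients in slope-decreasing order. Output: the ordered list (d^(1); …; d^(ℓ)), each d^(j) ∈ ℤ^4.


Barcode: M ≅ I[1,3], I[1,4], I[4,4]. HN layers by μ_θ (4 steps, strictly decreasing):
  μ^(1)=1; μ^(2)=1/2; μ^(3)=0; μ^(4)=-1

((0, 0, 1, 0); (0, 0, 1, 1); (0, 2, 0, 1); (2, 0, 0, 0))


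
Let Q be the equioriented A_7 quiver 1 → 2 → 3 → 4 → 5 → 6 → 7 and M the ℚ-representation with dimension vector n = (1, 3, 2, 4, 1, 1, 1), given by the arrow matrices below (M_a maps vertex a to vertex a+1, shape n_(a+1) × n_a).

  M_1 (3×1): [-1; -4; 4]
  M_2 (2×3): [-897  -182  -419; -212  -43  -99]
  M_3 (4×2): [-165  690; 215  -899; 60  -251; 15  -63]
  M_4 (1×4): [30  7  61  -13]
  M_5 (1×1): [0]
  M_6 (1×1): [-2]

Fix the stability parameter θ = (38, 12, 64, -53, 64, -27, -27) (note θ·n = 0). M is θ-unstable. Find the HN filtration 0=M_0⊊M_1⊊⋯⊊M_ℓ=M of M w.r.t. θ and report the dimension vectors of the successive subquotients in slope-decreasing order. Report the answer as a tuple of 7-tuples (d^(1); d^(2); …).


Barcode: M ≅ I[1,4], I[2,2], I[2,5], I[4,4]^2, I[6,7]. HN layers by μ_θ (6 steps, strictly decreasing):
  μ^(1)=64; μ^(2)=61/4; μ^(3)=12; μ^(4)=23/3; μ^(5)=-27; μ^(6)=-53

((0, 0, 0, 0, 1, 0, 0); (1, 1, 1, 1, 0, 0, 0); (0, 1, 0, 0, 0, 0, 0); (0, 1, 1, 1, 0, 0, 0); (0, 0, 0, 0, 0, 1, 1); (0, 0, 0, 2, 0, 0, 0))


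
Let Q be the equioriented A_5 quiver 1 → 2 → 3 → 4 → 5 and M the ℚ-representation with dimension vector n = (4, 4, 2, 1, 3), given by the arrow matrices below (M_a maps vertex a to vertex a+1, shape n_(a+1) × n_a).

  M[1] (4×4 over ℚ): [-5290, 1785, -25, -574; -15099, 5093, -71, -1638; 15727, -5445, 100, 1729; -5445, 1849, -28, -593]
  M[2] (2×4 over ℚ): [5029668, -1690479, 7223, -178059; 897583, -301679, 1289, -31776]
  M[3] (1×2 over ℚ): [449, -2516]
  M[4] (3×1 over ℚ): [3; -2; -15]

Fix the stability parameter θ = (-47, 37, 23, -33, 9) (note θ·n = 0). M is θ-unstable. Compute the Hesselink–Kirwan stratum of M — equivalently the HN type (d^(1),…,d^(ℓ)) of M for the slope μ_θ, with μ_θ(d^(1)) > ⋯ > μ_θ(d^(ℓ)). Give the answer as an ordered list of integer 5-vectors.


Via rank(M_{q-1}∘⋯∘M_p): M ≅ I[1,1], I[1,2], I[1,3], I[1,5], I[2,2], I[5,5]^2.
μ_θ-semistable layers: μ^(1)=37; μ^(2)=30; μ^(3)=9; μ^(4)=-47

((0, 2, 0, 0, 0); (0, 1, 1, 0, 0); (0, 1, 1, 1, 3); (4, 0, 0, 0, 0))


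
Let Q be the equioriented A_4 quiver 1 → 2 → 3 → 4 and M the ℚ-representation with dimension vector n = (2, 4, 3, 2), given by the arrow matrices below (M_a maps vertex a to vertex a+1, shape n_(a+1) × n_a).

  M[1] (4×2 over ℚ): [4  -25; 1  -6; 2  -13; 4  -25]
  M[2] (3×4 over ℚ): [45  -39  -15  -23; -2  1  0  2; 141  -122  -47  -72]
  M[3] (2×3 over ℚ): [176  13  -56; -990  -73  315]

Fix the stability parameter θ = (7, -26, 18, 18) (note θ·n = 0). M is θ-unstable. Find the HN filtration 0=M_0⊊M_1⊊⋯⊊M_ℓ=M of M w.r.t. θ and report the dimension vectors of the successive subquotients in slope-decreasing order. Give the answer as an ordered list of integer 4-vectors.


Interval decomposition of M: I[1,3], I[1,4], I[2,2], I[2,4].
HN type (ℓ=3): μ^(1)=18; μ^(2)=-19/2; μ^(3)=-26

((0, 0, 3, 2); (2, 2, 0, 0); (0, 2, 0, 0))


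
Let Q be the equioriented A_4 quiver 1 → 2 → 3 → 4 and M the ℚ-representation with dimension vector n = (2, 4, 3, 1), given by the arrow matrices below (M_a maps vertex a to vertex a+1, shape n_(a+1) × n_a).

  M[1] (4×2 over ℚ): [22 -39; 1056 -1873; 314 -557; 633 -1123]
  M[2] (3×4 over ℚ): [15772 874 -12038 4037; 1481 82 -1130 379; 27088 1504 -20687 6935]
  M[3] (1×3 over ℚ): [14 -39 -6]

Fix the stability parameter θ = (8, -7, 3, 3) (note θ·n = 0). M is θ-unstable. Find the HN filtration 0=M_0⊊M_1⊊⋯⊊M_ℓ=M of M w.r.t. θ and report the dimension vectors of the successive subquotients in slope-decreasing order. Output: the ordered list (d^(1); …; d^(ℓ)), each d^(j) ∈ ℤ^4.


Interval decomposition of M: I[1,3], I[1,4], I[2,2], I[2,3].
HN type (ℓ=3): μ^(1)=3; μ^(2)=1/2; μ^(3)=-7

((0, 0, 3, 1); (2, 2, 0, 0); (0, 2, 0, 0))


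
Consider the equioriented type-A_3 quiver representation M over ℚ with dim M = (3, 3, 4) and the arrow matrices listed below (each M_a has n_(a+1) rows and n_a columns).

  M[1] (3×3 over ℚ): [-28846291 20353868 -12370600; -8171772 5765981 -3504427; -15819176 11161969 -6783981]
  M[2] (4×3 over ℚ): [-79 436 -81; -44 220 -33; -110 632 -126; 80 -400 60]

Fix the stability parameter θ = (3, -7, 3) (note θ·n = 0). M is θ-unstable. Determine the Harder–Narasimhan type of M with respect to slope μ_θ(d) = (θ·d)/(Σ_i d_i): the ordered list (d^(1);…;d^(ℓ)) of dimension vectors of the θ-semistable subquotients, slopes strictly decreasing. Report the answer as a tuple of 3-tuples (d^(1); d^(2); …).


Interval decomposition of M: I[1,2], I[1,3]^2, I[3,3]^2.
HN type (ℓ=2): μ^(1)=3; μ^(2)=-2

((0, 0, 4); (3, 3, 0))


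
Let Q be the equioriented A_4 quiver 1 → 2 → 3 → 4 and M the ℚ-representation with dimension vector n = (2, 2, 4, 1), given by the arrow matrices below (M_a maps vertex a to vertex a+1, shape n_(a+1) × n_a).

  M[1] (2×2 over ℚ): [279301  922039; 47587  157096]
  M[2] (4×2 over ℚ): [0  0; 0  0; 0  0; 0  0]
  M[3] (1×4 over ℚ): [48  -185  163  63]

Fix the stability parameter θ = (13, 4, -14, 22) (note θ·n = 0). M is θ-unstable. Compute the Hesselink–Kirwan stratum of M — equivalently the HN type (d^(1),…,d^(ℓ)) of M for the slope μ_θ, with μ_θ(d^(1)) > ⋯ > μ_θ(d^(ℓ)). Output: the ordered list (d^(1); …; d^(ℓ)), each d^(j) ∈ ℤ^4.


Barcode: M ≅ I[1,2]^2, I[3,3]^3, I[3,4]. HN layers by μ_θ (3 steps, strictly decreasing):
  μ^(1)=22; μ^(2)=17/2; μ^(3)=-14

((0, 0, 0, 1); (2, 2, 0, 0); (0, 0, 4, 0))


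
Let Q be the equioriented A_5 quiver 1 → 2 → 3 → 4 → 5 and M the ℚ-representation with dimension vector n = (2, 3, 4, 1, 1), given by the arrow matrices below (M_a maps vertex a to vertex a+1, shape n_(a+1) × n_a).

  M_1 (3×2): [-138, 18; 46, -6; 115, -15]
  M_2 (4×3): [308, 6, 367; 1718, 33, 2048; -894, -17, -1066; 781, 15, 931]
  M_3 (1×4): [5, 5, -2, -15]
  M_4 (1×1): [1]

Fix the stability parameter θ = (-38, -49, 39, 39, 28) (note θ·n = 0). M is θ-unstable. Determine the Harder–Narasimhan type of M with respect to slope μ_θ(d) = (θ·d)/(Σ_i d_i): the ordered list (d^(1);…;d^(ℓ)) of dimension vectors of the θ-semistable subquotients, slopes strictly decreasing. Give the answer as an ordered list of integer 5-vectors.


Interval decomposition of M: I[1,1], I[1,3], I[2,3], I[2,5], I[3,3].
HN type (ℓ=5): μ^(1)=39; μ^(2)=106/3; μ^(3)=-38; μ^(4)=-87/2; μ^(5)=-49

((0, 0, 3, 0, 0); (0, 0, 1, 1, 1); (1, 0, 0, 0, 0); (1, 1, 0, 0, 0); (0, 2, 0, 0, 0))


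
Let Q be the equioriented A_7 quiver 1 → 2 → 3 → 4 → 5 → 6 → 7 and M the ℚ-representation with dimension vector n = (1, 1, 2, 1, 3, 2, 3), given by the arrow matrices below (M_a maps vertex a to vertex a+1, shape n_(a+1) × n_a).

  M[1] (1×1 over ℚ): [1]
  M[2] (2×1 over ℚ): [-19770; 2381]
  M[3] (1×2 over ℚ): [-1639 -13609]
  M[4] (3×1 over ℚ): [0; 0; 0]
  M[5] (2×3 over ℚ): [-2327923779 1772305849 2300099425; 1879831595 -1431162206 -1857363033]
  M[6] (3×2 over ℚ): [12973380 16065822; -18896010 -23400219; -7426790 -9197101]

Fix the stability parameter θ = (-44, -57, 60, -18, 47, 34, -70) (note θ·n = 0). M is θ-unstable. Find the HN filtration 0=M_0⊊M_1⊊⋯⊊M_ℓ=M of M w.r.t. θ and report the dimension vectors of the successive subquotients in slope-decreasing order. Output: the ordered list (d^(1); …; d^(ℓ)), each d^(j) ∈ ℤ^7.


Interval decomposition of M: I[1,4], I[3,3], I[5,5], I[5,6], I[5,7], I[7,7]^2.
HN type (ℓ=7): μ^(1)=60; μ^(2)=47; μ^(3)=81/2; μ^(4)=21; μ^(5)=11/3; μ^(6)=-101/2; μ^(7)=-70

((0, 0, 1, 0, 0, 0, 0); (0, 0, 0, 0, 1, 0, 0); (0, 0, 0, 0, 1, 1, 0); (0, 0, 1, 1, 0, 0, 0); (0, 0, 0, 0, 1, 1, 1); (1, 1, 0, 0, 0, 0, 0); (0, 0, 0, 0, 0, 0, 2))


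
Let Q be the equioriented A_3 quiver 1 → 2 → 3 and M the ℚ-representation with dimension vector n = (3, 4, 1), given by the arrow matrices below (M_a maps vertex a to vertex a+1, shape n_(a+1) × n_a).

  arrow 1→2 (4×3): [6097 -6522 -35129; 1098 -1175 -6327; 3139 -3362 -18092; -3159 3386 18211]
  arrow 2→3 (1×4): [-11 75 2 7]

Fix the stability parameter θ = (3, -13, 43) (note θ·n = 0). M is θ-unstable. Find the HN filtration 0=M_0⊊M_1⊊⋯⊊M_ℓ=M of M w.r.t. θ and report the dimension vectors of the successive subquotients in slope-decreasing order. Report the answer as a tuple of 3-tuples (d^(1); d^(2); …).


Barcode: M ≅ I[1,2]^2, I[1,3], I[2,2]. HN layers by μ_θ (3 steps, strictly decreasing):
  μ^(1)=43; μ^(2)=-5; μ^(3)=-13

((0, 0, 1); (3, 3, 0); (0, 1, 0))


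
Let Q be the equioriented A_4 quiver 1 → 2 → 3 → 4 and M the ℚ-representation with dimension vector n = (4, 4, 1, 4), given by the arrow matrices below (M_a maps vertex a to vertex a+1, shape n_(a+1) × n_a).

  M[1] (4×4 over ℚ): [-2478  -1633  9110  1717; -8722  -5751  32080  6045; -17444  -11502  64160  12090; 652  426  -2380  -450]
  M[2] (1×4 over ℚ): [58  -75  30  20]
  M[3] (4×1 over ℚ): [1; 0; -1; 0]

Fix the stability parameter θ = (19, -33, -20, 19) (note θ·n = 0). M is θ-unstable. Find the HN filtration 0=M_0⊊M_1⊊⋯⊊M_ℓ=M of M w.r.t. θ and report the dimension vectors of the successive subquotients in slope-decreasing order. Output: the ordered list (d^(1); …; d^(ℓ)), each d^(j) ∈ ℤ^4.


Via rank(M_{q-1}∘⋯∘M_p): M ≅ I[1,1]^2, I[1,2], I[1,4], I[2,2]^2, I[4,4]^3.
μ_θ-semistable layers: μ^(1)=19; μ^(2)=-7; μ^(3)=-34/3; μ^(4)=-33

((2, 0, 0, 4); (1, 1, 0, 0); (1, 1, 1, 0); (0, 2, 0, 0))


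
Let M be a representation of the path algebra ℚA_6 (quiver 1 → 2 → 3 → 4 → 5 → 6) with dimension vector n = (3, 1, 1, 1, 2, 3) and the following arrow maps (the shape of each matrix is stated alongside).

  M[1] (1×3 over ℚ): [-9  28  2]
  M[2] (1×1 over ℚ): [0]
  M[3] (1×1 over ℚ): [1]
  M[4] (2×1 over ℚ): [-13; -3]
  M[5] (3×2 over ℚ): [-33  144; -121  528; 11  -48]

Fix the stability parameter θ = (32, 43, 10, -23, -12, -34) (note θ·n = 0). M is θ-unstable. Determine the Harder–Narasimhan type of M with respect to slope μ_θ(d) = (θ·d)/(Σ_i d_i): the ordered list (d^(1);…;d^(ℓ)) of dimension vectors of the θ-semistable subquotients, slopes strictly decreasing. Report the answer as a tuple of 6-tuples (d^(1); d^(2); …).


Via rank(M_{q-1}∘⋯∘M_p): M ≅ I[1,1]^2, I[1,2], I[3,6], I[5,5], I[6,6]^2.
μ_θ-semistable layers: μ^(1)=43; μ^(2)=32; μ^(3)=-12; μ^(4)=-59/4; μ^(5)=-34

((0, 1, 0, 0, 0, 0); (3, 0, 0, 0, 0, 0); (0, 0, 0, 0, 1, 0); (0, 0, 1, 1, 1, 1); (0, 0, 0, 0, 0, 2))


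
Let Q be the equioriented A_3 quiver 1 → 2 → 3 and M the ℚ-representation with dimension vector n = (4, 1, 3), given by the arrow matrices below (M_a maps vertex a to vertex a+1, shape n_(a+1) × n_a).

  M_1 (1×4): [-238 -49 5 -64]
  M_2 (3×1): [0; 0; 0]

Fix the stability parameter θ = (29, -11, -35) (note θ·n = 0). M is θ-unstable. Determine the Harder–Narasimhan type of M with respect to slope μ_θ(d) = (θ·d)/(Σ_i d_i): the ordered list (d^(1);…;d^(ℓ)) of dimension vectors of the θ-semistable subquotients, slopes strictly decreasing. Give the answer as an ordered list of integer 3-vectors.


Interval decomposition of M: I[1,1]^3, I[1,2], I[3,3]^3.
HN type (ℓ=3): μ^(1)=29; μ^(2)=9; μ^(3)=-35

((3, 0, 0); (1, 1, 0); (0, 0, 3))


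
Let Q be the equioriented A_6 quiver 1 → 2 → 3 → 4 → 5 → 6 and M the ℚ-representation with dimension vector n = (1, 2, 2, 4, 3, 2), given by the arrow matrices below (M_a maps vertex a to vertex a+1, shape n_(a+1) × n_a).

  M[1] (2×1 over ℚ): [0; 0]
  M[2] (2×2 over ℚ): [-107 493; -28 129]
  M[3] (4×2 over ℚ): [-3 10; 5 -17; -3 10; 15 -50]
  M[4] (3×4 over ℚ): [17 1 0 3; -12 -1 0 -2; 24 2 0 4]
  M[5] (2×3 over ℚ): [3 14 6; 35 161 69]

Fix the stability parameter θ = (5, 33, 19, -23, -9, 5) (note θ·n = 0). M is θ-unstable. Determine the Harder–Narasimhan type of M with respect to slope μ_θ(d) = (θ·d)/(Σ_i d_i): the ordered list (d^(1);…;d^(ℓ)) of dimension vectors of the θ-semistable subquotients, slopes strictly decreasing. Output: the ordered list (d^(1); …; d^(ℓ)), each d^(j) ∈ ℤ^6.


Via rank(M_{q-1}∘⋯∘M_p): M ≅ I[1,1], I[2,4], I[2,6], I[4,4], I[4,6], I[5,5].
μ_θ-semistable layers: μ^(1)=29/3; μ^(2)=5; μ^(3)=-9; μ^(4)=-23

((0, 1, 1, 1, 0, 0); (1, 1, 1, 1, 1, 2); (0, 0, 0, 0, 2, 0); (0, 0, 0, 2, 0, 0))


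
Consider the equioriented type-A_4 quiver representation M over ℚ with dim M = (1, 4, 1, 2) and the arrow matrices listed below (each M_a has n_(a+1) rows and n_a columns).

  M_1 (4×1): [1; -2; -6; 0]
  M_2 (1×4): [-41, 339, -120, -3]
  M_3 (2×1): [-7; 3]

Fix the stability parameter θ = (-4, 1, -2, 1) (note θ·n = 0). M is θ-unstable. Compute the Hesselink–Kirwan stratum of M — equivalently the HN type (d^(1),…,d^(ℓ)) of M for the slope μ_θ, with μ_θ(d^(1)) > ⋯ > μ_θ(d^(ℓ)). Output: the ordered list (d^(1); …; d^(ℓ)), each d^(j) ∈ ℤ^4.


Via rank(M_{q-1}∘⋯∘M_p): M ≅ I[1,4], I[2,2]^3, I[4,4].
μ_θ-semistable layers: μ^(1)=1; μ^(2)=-1/2; μ^(3)=-4

((0, 3, 0, 2); (0, 1, 1, 0); (1, 0, 0, 0))


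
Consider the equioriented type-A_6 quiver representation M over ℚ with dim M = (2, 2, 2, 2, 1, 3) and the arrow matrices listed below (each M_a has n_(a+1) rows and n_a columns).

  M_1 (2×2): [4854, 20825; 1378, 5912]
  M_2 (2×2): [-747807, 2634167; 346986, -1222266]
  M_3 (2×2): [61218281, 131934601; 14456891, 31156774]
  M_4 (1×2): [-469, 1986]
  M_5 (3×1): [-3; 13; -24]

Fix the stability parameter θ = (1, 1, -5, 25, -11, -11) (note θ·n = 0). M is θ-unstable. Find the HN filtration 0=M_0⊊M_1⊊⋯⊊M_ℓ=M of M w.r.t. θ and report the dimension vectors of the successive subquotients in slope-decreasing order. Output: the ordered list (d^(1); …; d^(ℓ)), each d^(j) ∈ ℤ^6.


Barcode: M ≅ I[1,2], I[1,6], I[3,4], I[6,6]^2. HN layers by μ_θ (5 steps, strictly decreasing):
  μ^(1)=25; μ^(2)=1; μ^(3)=-1; μ^(4)=-5; μ^(5)=-11

((0, 0, 0, 1, 0, 0); (1, 1, 0, 1, 1, 1); (1, 1, 1, 0, 0, 0); (0, 0, 1, 0, 0, 0); (0, 0, 0, 0, 0, 2))


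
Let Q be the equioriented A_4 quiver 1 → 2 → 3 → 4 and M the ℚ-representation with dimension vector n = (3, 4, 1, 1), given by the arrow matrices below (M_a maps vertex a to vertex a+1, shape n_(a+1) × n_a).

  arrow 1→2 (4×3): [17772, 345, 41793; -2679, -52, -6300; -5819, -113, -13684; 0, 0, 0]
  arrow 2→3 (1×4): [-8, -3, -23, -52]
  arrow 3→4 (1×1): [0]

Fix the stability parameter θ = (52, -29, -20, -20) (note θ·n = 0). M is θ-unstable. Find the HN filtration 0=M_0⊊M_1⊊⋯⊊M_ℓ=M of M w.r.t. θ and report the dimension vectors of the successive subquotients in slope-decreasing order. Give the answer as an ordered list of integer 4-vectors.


Barcode: M ≅ I[1,2]^2, I[1,3], I[2,2], I[4,4]. HN layers by μ_θ (4 steps, strictly decreasing):
  μ^(1)=23/2; μ^(2)=1; μ^(3)=-20; μ^(4)=-29

((2, 2, 0, 0); (1, 1, 1, 0); (0, 0, 0, 1); (0, 1, 0, 0))
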